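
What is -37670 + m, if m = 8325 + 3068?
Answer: -26277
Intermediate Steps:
m = 11393
-37670 + m = -37670 + 11393 = -26277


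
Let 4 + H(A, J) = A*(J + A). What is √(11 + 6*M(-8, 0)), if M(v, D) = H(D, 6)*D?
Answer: √11 ≈ 3.3166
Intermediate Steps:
H(A, J) = -4 + A*(A + J) (H(A, J) = -4 + A*(J + A) = -4 + A*(A + J))
M(v, D) = D*(-4 + D² + 6*D) (M(v, D) = (-4 + D² + D*6)*D = (-4 + D² + 6*D)*D = D*(-4 + D² + 6*D))
√(11 + 6*M(-8, 0)) = √(11 + 6*(0*(-4 + 0² + 6*0))) = √(11 + 6*(0*(-4 + 0 + 0))) = √(11 + 6*(0*(-4))) = √(11 + 6*0) = √(11 + 0) = √11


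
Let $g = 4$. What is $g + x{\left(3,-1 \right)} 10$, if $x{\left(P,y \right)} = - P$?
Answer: $-26$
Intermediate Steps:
$g + x{\left(3,-1 \right)} 10 = 4 + \left(-1\right) 3 \cdot 10 = 4 - 30 = -26$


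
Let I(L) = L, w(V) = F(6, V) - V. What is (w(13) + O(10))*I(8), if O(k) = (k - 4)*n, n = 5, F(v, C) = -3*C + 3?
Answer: -152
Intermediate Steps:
F(v, C) = 3 - 3*C
w(V) = 3 - 4*V (w(V) = (3 - 3*V) - V = 3 - 4*V)
O(k) = -20 + 5*k (O(k) = (k - 4)*5 = (-4 + k)*5 = -20 + 5*k)
(w(13) + O(10))*I(8) = ((3 - 4*13) + (-20 + 5*10))*8 = ((3 - 52) + (-20 + 50))*8 = (-49 + 30)*8 = -19*8 = -152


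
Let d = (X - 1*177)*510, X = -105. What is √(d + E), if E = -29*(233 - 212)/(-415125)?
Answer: I*√12239171762655/9225 ≈ 379.24*I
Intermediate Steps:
d = -143820 (d = (-105 - 1*177)*510 = (-105 - 177)*510 = -282*510 = -143820)
E = 203/138375 (E = -29*21*(-1/415125) = -609*(-1/415125) = 203/138375 ≈ 0.0014670)
√(d + E) = √(-143820 + 203/138375) = √(-19901092297/138375) = I*√12239171762655/9225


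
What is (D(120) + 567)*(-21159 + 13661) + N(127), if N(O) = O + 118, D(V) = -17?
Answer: -4123655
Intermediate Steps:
N(O) = 118 + O
(D(120) + 567)*(-21159 + 13661) + N(127) = (-17 + 567)*(-21159 + 13661) + (118 + 127) = 550*(-7498) + 245 = -4123900 + 245 = -4123655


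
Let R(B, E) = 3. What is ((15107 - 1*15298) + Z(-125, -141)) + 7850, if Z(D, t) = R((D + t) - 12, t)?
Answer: 7662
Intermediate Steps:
Z(D, t) = 3
((15107 - 1*15298) + Z(-125, -141)) + 7850 = ((15107 - 1*15298) + 3) + 7850 = ((15107 - 15298) + 3) + 7850 = (-191 + 3) + 7850 = -188 + 7850 = 7662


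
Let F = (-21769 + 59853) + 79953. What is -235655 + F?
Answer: -117618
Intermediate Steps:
F = 118037 (F = 38084 + 79953 = 118037)
-235655 + F = -235655 + 118037 = -117618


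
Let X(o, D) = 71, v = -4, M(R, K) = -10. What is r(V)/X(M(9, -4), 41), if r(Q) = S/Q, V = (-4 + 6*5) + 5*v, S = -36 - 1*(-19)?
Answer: -17/426 ≈ -0.039906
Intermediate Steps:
S = -17 (S = -36 + 19 = -17)
V = 6 (V = (-4 + 6*5) + 5*(-4) = (-4 + 30) - 20 = 26 - 20 = 6)
r(Q) = -17/Q
r(V)/X(M(9, -4), 41) = -17/6/71 = -17*⅙*(1/71) = -17/6*1/71 = -17/426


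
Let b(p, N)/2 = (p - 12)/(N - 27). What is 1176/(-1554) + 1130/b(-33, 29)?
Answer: -8614/333 ≈ -25.868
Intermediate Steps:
b(p, N) = 2*(-12 + p)/(-27 + N) (b(p, N) = 2*((p - 12)/(N - 27)) = 2*((-12 + p)/(-27 + N)) = 2*(-12 + p)/(-27 + N))
1176/(-1554) + 1130/b(-33, 29) = 1176/(-1554) + 1130/((2*(-12 - 33)/(-27 + 29))) = -1/1554*1176 + 1130/((2*(-45)/2)) = -28/37 + 1130/((2*(½)*(-45))) = -28/37 + 1130/(-45) = -28/37 + 1130*(-1/45) = -28/37 - 226/9 = -8614/333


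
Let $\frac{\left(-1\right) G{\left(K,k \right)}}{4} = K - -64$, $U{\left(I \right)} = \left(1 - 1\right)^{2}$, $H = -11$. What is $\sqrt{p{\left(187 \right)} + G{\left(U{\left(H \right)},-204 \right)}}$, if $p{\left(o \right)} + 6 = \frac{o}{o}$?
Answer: $3 i \sqrt{29} \approx 16.155 i$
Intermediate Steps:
$p{\left(o \right)} = -5$ ($p{\left(o \right)} = -6 + \frac{o}{o} = -6 + 1 = -5$)
$U{\left(I \right)} = 0$ ($U{\left(I \right)} = 0^{2} = 0$)
$G{\left(K,k \right)} = -256 - 4 K$ ($G{\left(K,k \right)} = - 4 \left(K - -64\right) = - 4 \left(K + 64\right) = - 4 \left(64 + K\right) = -256 - 4 K$)
$\sqrt{p{\left(187 \right)} + G{\left(U{\left(H \right)},-204 \right)}} = \sqrt{-5 - 256} = \sqrt{-261} = 3 i \sqrt{29}$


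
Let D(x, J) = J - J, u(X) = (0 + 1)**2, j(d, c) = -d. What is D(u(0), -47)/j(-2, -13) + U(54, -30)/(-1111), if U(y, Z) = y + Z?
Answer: -24/1111 ≈ -0.021602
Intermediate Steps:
u(X) = 1 (u(X) = 1**2 = 1)
D(x, J) = 0
U(y, Z) = Z + y
D(u(0), -47)/j(-2, -13) + U(54, -30)/(-1111) = 0/((-1*(-2))) + (-30 + 54)/(-1111) = 0/2 + 24*(-1/1111) = 0*(1/2) - 24/1111 = 0 - 24/1111 = -24/1111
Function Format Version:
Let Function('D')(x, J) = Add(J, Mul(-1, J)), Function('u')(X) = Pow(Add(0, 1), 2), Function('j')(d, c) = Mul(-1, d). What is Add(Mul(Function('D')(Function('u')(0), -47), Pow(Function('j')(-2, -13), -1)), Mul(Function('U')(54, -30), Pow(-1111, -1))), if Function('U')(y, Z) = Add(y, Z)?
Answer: Rational(-24, 1111) ≈ -0.021602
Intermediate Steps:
Function('u')(X) = 1 (Function('u')(X) = Pow(1, 2) = 1)
Function('D')(x, J) = 0
Function('U')(y, Z) = Add(Z, y)
Add(Mul(Function('D')(Function('u')(0), -47), Pow(Function('j')(-2, -13), -1)), Mul(Function('U')(54, -30), Pow(-1111, -1))) = Add(Mul(0, Pow(Mul(-1, -2), -1)), Mul(Add(-30, 54), Pow(-1111, -1))) = Add(Mul(0, Pow(2, -1)), Mul(24, Rational(-1, 1111))) = Add(Mul(0, Rational(1, 2)), Rational(-24, 1111)) = Add(0, Rational(-24, 1111)) = Rational(-24, 1111)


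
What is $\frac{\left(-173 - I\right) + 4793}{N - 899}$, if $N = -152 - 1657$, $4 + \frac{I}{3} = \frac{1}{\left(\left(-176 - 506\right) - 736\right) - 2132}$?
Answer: $- \frac{16443603}{9613400} \approx -1.7105$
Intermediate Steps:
$I = - \frac{42603}{3550}$ ($I = -12 + \frac{3}{\left(\left(-176 - 506\right) - 736\right) - 2132} = -12 + \frac{3}{\left(-682 - 736\right) - 2132} = -12 + \frac{3}{-1418 - 2132} = -12 + \frac{3}{-3550} = -12 + 3 \left(- \frac{1}{3550}\right) = -12 - \frac{3}{3550} = - \frac{42603}{3550} \approx -12.001$)
$N = -1809$
$\frac{\left(-173 - I\right) + 4793}{N - 899} = \frac{\left(-173 - - \frac{42603}{3550}\right) + 4793}{-1809 - 899} = \frac{\left(-173 + \frac{42603}{3550}\right) + 4793}{-2708} = \left(- \frac{571547}{3550} + 4793\right) \left(- \frac{1}{2708}\right) = \frac{16443603}{3550} \left(- \frac{1}{2708}\right) = - \frac{16443603}{9613400}$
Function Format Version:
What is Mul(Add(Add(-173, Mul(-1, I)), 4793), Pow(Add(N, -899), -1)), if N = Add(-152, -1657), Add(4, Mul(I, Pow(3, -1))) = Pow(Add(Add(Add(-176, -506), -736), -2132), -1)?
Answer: Rational(-16443603, 9613400) ≈ -1.7105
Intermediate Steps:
I = Rational(-42603, 3550) (I = Add(-12, Mul(3, Pow(Add(Add(Add(-176, -506), -736), -2132), -1))) = Add(-12, Mul(3, Pow(Add(Add(-682, -736), -2132), -1))) = Add(-12, Mul(3, Pow(Add(-1418, -2132), -1))) = Add(-12, Mul(3, Pow(-3550, -1))) = Add(-12, Mul(3, Rational(-1, 3550))) = Add(-12, Rational(-3, 3550)) = Rational(-42603, 3550) ≈ -12.001)
N = -1809
Mul(Add(Add(-173, Mul(-1, I)), 4793), Pow(Add(N, -899), -1)) = Mul(Add(Add(-173, Mul(-1, Rational(-42603, 3550))), 4793), Pow(Add(-1809, -899), -1)) = Mul(Add(Add(-173, Rational(42603, 3550)), 4793), Pow(-2708, -1)) = Mul(Add(Rational(-571547, 3550), 4793), Rational(-1, 2708)) = Mul(Rational(16443603, 3550), Rational(-1, 2708)) = Rational(-16443603, 9613400)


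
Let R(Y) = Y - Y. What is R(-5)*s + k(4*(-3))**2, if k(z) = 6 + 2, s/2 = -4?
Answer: 64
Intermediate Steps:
s = -8 (s = 2*(-4) = -8)
k(z) = 8
R(Y) = 0
R(-5)*s + k(4*(-3))**2 = 0*(-8) + 8**2 = 0 + 64 = 64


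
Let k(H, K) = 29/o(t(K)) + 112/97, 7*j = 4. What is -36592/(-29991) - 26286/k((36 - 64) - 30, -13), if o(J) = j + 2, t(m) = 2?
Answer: -1375653319252/651014637 ≈ -2113.1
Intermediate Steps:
j = 4/7 (j = (⅐)*4 = 4/7 ≈ 0.57143)
o(J) = 18/7 (o(J) = 4/7 + 2 = 18/7)
k(H, K) = 21707/1746 (k(H, K) = 29/(18/7) + 112/97 = 29*(7/18) + 112*(1/97) = 203/18 + 112/97 = 21707/1746)
-36592/(-29991) - 26286/k((36 - 64) - 30, -13) = -36592/(-29991) - 26286/21707/1746 = -36592*(-1/29991) - 26286*1746/21707 = 36592/29991 - 45895356/21707 = -1375653319252/651014637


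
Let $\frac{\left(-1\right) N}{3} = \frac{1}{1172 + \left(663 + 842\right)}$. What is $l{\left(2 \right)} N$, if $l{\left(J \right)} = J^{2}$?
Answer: $- \frac{12}{2677} \approx -0.0044826$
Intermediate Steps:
$N = - \frac{3}{2677}$ ($N = - \frac{3}{1172 + \left(663 + 842\right)} = - \frac{3}{1172 + 1505} = - \frac{3}{2677} \approx -0.0011207$)
$l{\left(2 \right)} N = 2^{2} \left(- \frac{3}{2677}\right) = 4 \left(- \frac{3}{2677}\right) = - \frac{12}{2677}$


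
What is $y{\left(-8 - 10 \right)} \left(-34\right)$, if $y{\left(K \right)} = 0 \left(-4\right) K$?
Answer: $0$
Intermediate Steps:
$y{\left(K \right)} = 0$ ($y{\left(K \right)} = 0 K = 0$)
$y{\left(-8 - 10 \right)} \left(-34\right) = 0 \left(-34\right) = 0$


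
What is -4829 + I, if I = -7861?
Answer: -12690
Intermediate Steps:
-4829 + I = -4829 - 7861 = -12690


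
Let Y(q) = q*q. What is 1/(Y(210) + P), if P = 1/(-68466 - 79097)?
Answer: 147563/6507528299 ≈ 2.2676e-5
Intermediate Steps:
P = -1/147563 (P = 1/(-147563) = -1/147563 ≈ -6.7768e-6)
Y(q) = q²
1/(Y(210) + P) = 1/(210² - 1/147563) = 1/(44100 - 1/147563) = 1/(6507528299/147563) = 147563/6507528299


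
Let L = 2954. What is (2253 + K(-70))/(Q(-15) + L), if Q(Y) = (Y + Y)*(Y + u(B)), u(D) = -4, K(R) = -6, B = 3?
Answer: 2247/3524 ≈ 0.63763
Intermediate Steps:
Q(Y) = 2*Y*(-4 + Y) (Q(Y) = (Y + Y)*(Y - 4) = (2*Y)*(-4 + Y) = 2*Y*(-4 + Y))
(2253 + K(-70))/(Q(-15) + L) = (2253 - 6)/(2*(-15)*(-4 - 15) + 2954) = 2247/(2*(-15)*(-19) + 2954) = 2247/(570 + 2954) = 2247/3524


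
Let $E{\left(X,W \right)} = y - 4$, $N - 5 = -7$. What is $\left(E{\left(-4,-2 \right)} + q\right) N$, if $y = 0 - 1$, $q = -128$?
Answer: $266$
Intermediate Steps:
$N = -2$ ($N = 5 - 7 = -2$)
$y = -1$ ($y = 0 - 1 = -1$)
$E{\left(X,W \right)} = -5$ ($E{\left(X,W \right)} = -1 - 4 = -5$)
$\left(E{\left(-4,-2 \right)} + q\right) N = \left(-5 - 128\right) \left(-2\right) = \left(-133\right) \left(-2\right) = 266$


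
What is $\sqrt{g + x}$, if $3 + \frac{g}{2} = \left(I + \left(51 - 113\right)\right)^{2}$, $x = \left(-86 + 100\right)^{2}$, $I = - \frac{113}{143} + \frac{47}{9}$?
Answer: $\frac{\sqrt{11293366310}}{1287} \approx 82.572$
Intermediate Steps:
$I = \frac{5704}{1287}$ ($I = \left(-113\right) \frac{1}{143} + 47 \cdot \frac{1}{9} = - \frac{113}{143} + \frac{47}{9} = \frac{5704}{1287} \approx 4.432$)
$x = 196$ ($x = 14^{2} = 196$)
$g = \frac{10968717986}{1656369}$ ($g = -6 + 2 \left(\frac{5704}{1287} + \left(51 - 113\right)\right)^{2} = -6 + 2 \left(\frac{5704}{1287} - 62\right)^{2} = -6 + 2 \left(- \frac{74090}{1287}\right)^{2} = -6 + 2 \cdot \frac{5489328100}{1656369} = -6 + \frac{10978656200}{1656369} = \frac{10968717986}{1656369} \approx 6622.1$)
$\sqrt{g + x} = \sqrt{\frac{10968717986}{1656369} + 196} = \sqrt{\frac{11293366310}{1656369}} = \frac{\sqrt{11293366310}}{1287}$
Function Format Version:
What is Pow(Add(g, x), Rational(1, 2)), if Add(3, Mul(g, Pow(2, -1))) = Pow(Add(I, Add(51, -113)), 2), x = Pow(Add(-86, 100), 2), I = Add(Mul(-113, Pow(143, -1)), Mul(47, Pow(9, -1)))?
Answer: Mul(Rational(1, 1287), Pow(11293366310, Rational(1, 2))) ≈ 82.572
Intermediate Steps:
I = Rational(5704, 1287) (I = Add(Mul(-113, Rational(1, 143)), Mul(47, Rational(1, 9))) = Add(Rational(-113, 143), Rational(47, 9)) = Rational(5704, 1287) ≈ 4.4320)
x = 196 (x = Pow(14, 2) = 196)
g = Rational(10968717986, 1656369) (g = Add(-6, Mul(2, Pow(Add(Rational(5704, 1287), Add(51, -113)), 2))) = Add(-6, Mul(2, Pow(Add(Rational(5704, 1287), -62), 2))) = Add(-6, Mul(2, Pow(Rational(-74090, 1287), 2))) = Add(-6, Mul(2, Rational(5489328100, 1656369))) = Add(-6, Rational(10978656200, 1656369)) = Rational(10968717986, 1656369) ≈ 6622.1)
Pow(Add(g, x), Rational(1, 2)) = Pow(Add(Rational(10968717986, 1656369), 196), Rational(1, 2)) = Pow(Rational(11293366310, 1656369), Rational(1, 2)) = Mul(Rational(1, 1287), Pow(11293366310, Rational(1, 2)))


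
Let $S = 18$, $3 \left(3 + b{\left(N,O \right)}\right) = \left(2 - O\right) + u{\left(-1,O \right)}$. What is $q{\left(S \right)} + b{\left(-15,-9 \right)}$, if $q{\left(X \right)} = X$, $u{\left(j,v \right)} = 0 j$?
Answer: $\frac{56}{3} \approx 18.667$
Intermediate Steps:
$u{\left(j,v \right)} = 0$
$b{\left(N,O \right)} = - \frac{7}{3} - \frac{O}{3}$ ($b{\left(N,O \right)} = -3 + \frac{\left(2 - O\right) + 0}{3} = -3 + \frac{2 - O}{3} = -3 - \left(- \frac{2}{3} + \frac{O}{3}\right) = - \frac{7}{3} - \frac{O}{3}$)
$q{\left(S \right)} + b{\left(-15,-9 \right)} = 18 - - \frac{2}{3} = 18 + \left(- \frac{7}{3} + 3\right) = 18 + \frac{2}{3} = \frac{56}{3}$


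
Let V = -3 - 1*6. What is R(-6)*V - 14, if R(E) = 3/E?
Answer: -19/2 ≈ -9.5000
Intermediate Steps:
V = -9 (V = -3 - 6 = -9)
R(-6)*V - 14 = (3/(-6))*(-9) - 14 = (3*(-⅙))*(-9) - 14 = -½*(-9) - 14 = 9/2 - 14 = -19/2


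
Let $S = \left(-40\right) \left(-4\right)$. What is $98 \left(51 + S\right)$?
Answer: $20678$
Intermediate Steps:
$S = 160$
$98 \left(51 + S\right) = 98 \left(51 + 160\right) = 98 \cdot 211 = 20678$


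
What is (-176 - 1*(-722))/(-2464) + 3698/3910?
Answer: 249179/344080 ≈ 0.72419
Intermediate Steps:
(-176 - 1*(-722))/(-2464) + 3698/3910 = (-176 + 722)*(-1/2464) + 3698*(1/3910) = 546*(-1/2464) + 1849/1955 = -39/176 + 1849/1955 = 249179/344080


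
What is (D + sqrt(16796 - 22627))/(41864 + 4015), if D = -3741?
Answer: -1247/15293 + 7*I*sqrt(119)/45879 ≈ -0.081541 + 0.0016644*I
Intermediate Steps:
(D + sqrt(16796 - 22627))/(41864 + 4015) = (-3741 + sqrt(16796 - 22627))/(41864 + 4015) = (-3741 + sqrt(-5831))/45879 = (-3741 + 7*I*sqrt(119))*(1/45879) = -1247/15293 + 7*I*sqrt(119)/45879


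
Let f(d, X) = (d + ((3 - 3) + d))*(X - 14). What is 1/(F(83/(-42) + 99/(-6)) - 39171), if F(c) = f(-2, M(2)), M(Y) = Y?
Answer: -1/39123 ≈ -2.5560e-5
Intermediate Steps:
f(d, X) = 2*d*(-14 + X) (f(d, X) = (d + (0 + d))*(-14 + X) = (d + d)*(-14 + X) = (2*d)*(-14 + X) = 2*d*(-14 + X))
F(c) = 48 (F(c) = 2*(-2)*(-14 + 2) = 2*(-2)*(-12) = 48)
1/(F(83/(-42) + 99/(-6)) - 39171) = 1/(48 - 39171) = 1/(-39123) = -1/39123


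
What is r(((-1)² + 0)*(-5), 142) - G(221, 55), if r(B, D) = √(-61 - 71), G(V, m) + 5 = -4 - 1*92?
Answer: 101 + 2*I*√33 ≈ 101.0 + 11.489*I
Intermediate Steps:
G(V, m) = -101 (G(V, m) = -5 + (-4 - 1*92) = -5 + (-4 - 92) = -5 - 96 = -101)
r(B, D) = 2*I*√33 (r(B, D) = √(-132) = 2*I*√33)
r(((-1)² + 0)*(-5), 142) - G(221, 55) = 2*I*√33 - 1*(-101) = 2*I*√33 + 101 = 101 + 2*I*√33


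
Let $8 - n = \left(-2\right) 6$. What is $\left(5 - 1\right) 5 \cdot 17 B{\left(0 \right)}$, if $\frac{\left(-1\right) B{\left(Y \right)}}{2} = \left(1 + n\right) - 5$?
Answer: $-10880$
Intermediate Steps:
$n = 20$ ($n = 8 - \left(-2\right) 6 = 8 - -12 = 8 + 12 = 20$)
$B{\left(Y \right)} = -32$ ($B{\left(Y \right)} = - 2 \left(\left(1 + 20\right) - 5\right) = - 2 \left(21 - 5\right) = \left(-2\right) 16 = -32$)
$\left(5 - 1\right) 5 \cdot 17 B{\left(0 \right)} = \left(5 - 1\right) 5 \cdot 17 \left(-32\right) = 4 \cdot 5 \cdot 17 \left(-32\right) = 20 \cdot 17 \left(-32\right) = 340 \left(-32\right) = -10880$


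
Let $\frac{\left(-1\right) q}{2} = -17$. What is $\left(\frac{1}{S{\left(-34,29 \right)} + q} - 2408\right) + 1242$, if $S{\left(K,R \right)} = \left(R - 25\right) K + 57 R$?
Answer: $- \frac{1808465}{1551} \approx -1166.0$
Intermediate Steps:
$q = 34$ ($q = \left(-2\right) \left(-17\right) = 34$)
$S{\left(K,R \right)} = 57 R + K \left(-25 + R\right)$ ($S{\left(K,R \right)} = \left(-25 + R\right) K + 57 R = K \left(-25 + R\right) + 57 R = 57 R + K \left(-25 + R\right)$)
$\left(\frac{1}{S{\left(-34,29 \right)} + q} - 2408\right) + 1242 = \left(\frac{1}{\left(\left(-25\right) \left(-34\right) + 57 \cdot 29 - 986\right) + 34} - 2408\right) + 1242 = \left(\frac{1}{\left(850 + 1653 - 986\right) + 34} - 2408\right) + 1242 = \left(\frac{1}{1517 + 34} - 2408\right) + 1242 = \left(\frac{1}{1551} - 2408\right) + 1242 = - \frac{3734807}{1551} + 1242 = - \frac{1808465}{1551}$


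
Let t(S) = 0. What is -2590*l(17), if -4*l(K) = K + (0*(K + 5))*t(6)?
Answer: 22015/2 ≈ 11008.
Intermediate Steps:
l(K) = -K/4 (l(K) = -(K + (0*(K + 5))*0)/4 = -(K + (0*(5 + K))*0)/4 = -(K + 0*0)/4 = -(K + 0)/4 = -K/4)
-2590*l(17) = -(-1295)*17/2 = -2590*(-17/4) = 22015/2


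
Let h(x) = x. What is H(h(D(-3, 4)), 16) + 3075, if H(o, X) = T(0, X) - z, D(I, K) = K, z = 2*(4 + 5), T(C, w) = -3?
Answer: 3054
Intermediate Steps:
z = 18 (z = 2*9 = 18)
H(o, X) = -21 (H(o, X) = -3 - 1*18 = -3 - 18 = -21)
H(h(D(-3, 4)), 16) + 3075 = -21 + 3075 = 3054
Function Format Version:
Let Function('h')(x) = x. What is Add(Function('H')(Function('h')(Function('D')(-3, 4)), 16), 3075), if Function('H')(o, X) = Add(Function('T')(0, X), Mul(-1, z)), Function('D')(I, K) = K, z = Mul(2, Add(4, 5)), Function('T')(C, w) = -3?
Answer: 3054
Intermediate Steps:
z = 18 (z = Mul(2, 9) = 18)
Function('H')(o, X) = -21 (Function('H')(o, X) = Add(-3, Mul(-1, 18)) = Add(-3, -18) = -21)
Add(Function('H')(Function('h')(Function('D')(-3, 4)), 16), 3075) = Add(-21, 3075) = 3054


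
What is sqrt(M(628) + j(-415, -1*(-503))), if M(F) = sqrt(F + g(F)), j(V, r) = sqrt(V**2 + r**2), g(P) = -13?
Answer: sqrt(sqrt(615) + sqrt(425234)) ≈ 26.017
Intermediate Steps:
M(F) = sqrt(-13 + F) (M(F) = sqrt(F - 13) = sqrt(-13 + F))
sqrt(M(628) + j(-415, -1*(-503))) = sqrt(sqrt(-13 + 628) + sqrt((-415)**2 + (-1*(-503))**2)) = sqrt(sqrt(615) + sqrt(172225 + 503**2)) = sqrt(sqrt(615) + sqrt(172225 + 253009)) = sqrt(sqrt(615) + sqrt(425234))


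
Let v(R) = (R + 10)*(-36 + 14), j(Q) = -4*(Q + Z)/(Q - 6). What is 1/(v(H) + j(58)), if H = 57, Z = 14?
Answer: -13/19234 ≈ -0.00067589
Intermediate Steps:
j(Q) = -4*(14 + Q)/(-6 + Q) (j(Q) = -4*(Q + 14)/(Q - 6) = -4*(14 + Q)/(-6 + Q))
v(R) = -220 - 22*R (v(R) = (10 + R)*(-22) = -220 - 22*R)
1/(v(H) + j(58)) = 1/((-220 - 22*57) + 4*(-14 - 1*58)/(-6 + 58)) = 1/((-220 - 1254) + 4*(-14 - 58)/52) = 1/(-1474 + 4*(1/52)*(-72)) = 1/(-1474 - 72/13) = 1/(-19234/13) = -13/19234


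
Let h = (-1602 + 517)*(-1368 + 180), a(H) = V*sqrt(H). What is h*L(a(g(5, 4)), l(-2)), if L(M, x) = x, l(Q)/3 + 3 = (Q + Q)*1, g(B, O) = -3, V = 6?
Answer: -27068580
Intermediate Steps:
a(H) = 6*sqrt(H)
l(Q) = -9 + 6*Q (l(Q) = -9 + 3*((Q + Q)*1) = -9 + 3*((2*Q)*1) = -9 + 3*(2*Q) = -9 + 6*Q)
h = 1288980 (h = -1085*(-1188) = 1288980)
h*L(a(g(5, 4)), l(-2)) = 1288980*(-9 + 6*(-2)) = 1288980*(-9 - 12) = 1288980*(-21) = -27068580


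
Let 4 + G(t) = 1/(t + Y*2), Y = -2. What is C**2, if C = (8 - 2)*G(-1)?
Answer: 15876/25 ≈ 635.04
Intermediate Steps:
G(t) = -4 + 1/(-4 + t) (G(t) = -4 + 1/(t - 2*2) = -4 + 1/(t - 4) = -4 + 1/(-4 + t))
C = -126/5 (C = (8 - 2)*((17 - 4*(-1))/(-4 - 1)) = 6*((17 + 4)/(-5)) = 6*(-1/5*21) = 6*(-21/5) = -126/5 ≈ -25.200)
C**2 = (-126/5)**2 = 15876/25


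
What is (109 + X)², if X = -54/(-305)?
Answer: 1108823401/93025 ≈ 11920.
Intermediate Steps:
X = 54/305 (X = -54*(-1/305) = 54/305 ≈ 0.17705)
(109 + X)² = (109 + 54/305)² = (33299/305)² = 1108823401/93025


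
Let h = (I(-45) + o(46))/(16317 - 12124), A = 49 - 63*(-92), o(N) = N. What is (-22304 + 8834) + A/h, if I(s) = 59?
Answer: 659821/3 ≈ 2.1994e+5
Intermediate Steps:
A = 5845 (A = 49 + 5796 = 5845)
h = 15/599 (h = (59 + 46)/(16317 - 12124) = 105/4193 = 105*(1/4193) = 15/599 ≈ 0.025042)
(-22304 + 8834) + A/h = (-22304 + 8834) + 5845/(15/599) = -13470 + 5845*(599/15) = -13470 + 700231/3 = 659821/3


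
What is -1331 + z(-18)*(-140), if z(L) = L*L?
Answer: -46691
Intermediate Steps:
z(L) = L²
-1331 + z(-18)*(-140) = -1331 + (-18)²*(-140) = -1331 + 324*(-140) = -1331 - 45360 = -46691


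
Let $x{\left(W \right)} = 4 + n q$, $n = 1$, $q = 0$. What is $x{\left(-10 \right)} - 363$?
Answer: $-359$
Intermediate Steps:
$x{\left(W \right)} = 4$ ($x{\left(W \right)} = 4 + 1 \cdot 0 = 4 + 0 = 4$)
$x{\left(-10 \right)} - 363 = 4 - 363 = -359$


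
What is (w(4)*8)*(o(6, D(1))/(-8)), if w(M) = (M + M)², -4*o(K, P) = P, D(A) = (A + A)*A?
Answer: 32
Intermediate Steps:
D(A) = 2*A² (D(A) = (2*A)*A = 2*A²)
o(K, P) = -P/4
w(M) = 4*M² (w(M) = (2*M)² = 4*M²)
(w(4)*8)*(o(6, D(1))/(-8)) = ((4*4²)*8)*(-1²/2/(-8)) = ((4*16)*8)*(-1/2*(-⅛)) = (64*8)*(-¼*2*(-⅛)) = 512*(-½*(-⅛)) = 512*(1/16) = 32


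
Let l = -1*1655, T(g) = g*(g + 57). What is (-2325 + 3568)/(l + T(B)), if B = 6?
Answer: -1243/1277 ≈ -0.97338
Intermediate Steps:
T(g) = g*(57 + g)
l = -1655
(-2325 + 3568)/(l + T(B)) = (-2325 + 3568)/(-1655 + 6*(57 + 6)) = 1243/(-1655 + 6*63) = 1243/(-1655 + 378) = 1243/(-1277) = 1243*(-1/1277) = -1243/1277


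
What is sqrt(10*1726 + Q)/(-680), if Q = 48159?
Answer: -sqrt(65419)/680 ≈ -0.37613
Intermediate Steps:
sqrt(10*1726 + Q)/(-680) = sqrt(10*1726 + 48159)/(-680) = sqrt(17260 + 48159)*(-1/680) = sqrt(65419)*(-1/680) = -sqrt(65419)/680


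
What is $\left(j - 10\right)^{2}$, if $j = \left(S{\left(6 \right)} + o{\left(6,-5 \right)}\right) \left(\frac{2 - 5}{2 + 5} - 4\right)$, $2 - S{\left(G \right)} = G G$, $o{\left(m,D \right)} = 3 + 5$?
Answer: $\frac{541696}{49} \approx 11055.0$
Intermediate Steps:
$o{\left(m,D \right)} = 8$
$S{\left(G \right)} = 2 - G^{2}$ ($S{\left(G \right)} = 2 - G G = 2 - G^{2}$)
$j = \frac{806}{7}$ ($j = \left(\left(2 - 6^{2}\right) + 8\right) \left(\frac{2 - 5}{2 + 5} - 4\right) = \left(\left(2 - 36\right) + 8\right) \left(- \frac{3}{7} - 4\right) = \left(\left(2 - 36\right) + 8\right) \left(\left(-3\right) \frac{1}{7} - 4\right) = \left(-34 + 8\right) \left(- \frac{3}{7} - 4\right) = \left(-26\right) \left(- \frac{31}{7}\right) = \frac{806}{7} \approx 115.14$)
$\left(j - 10\right)^{2} = \left(\frac{806}{7} - 10\right)^{2} = \left(\frac{736}{7}\right)^{2} = \frac{541696}{49}$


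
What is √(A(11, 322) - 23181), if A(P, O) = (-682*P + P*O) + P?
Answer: I*√27130 ≈ 164.71*I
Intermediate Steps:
A(P, O) = -681*P + O*P (A(P, O) = (-682*P + O*P) + P = -681*P + O*P)
√(A(11, 322) - 23181) = √(11*(-681 + 322) - 23181) = √(11*(-359) - 23181) = √(-3949 - 23181) = √(-27130) = I*√27130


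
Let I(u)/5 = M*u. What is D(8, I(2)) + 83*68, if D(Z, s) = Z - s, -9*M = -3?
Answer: 16946/3 ≈ 5648.7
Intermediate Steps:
M = ⅓ (M = -⅑*(-3) = ⅓ ≈ 0.33333)
I(u) = 5*u/3 (I(u) = 5*(u/3) = 5*u/3)
D(8, I(2)) + 83*68 = (8 - 5*2/3) + 83*68 = (8 - 1*10/3) + 5644 = (8 - 10/3) + 5644 = 14/3 + 5644 = 16946/3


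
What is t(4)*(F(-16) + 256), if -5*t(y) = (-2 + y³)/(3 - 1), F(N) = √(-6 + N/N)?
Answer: -7936/5 - 31*I*√5/5 ≈ -1587.2 - 13.864*I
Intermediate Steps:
F(N) = I*√5 (F(N) = √(-6 + 1) = √(-5) = I*√5)
t(y) = ⅕ - y³/10 (t(y) = -(-2 + y³)/(5*(3 - 1)) = -(-2 + y³)/(5*2) = -(-1 + y³/2)/5 = ⅕ - y³/10)
t(4)*(F(-16) + 256) = (⅕ - ⅒*4³)*(I*√5 + 256) = (⅕ - ⅒*64)*(256 + I*√5) = (⅕ - 32/5)*(256 + I*√5) = -31*(256 + I*√5)/5 = -7936/5 - 31*I*√5/5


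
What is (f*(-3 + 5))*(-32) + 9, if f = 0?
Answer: 9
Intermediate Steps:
(f*(-3 + 5))*(-32) + 9 = (0*(-3 + 5))*(-32) + 9 = (0*2)*(-32) + 9 = 0*(-32) + 9 = 0 + 9 = 9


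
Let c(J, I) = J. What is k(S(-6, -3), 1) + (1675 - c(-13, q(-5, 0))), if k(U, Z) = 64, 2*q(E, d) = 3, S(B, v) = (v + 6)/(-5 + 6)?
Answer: 1752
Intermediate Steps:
S(B, v) = 6 + v (S(B, v) = (6 + v)/1 = (6 + v)*1 = 6 + v)
q(E, d) = 3/2 (q(E, d) = (½)*3 = 3/2)
k(S(-6, -3), 1) + (1675 - c(-13, q(-5, 0))) = 64 + (1675 - 1*(-13)) = 64 + (1675 + 13) = 64 + 1688 = 1752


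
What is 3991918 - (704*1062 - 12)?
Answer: 3244282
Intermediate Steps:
3991918 - (704*1062 - 12) = 3991918 - (747648 - 12) = 3991918 - 1*747636 = 3991918 - 747636 = 3244282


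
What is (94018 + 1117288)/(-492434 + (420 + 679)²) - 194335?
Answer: -139019634639/715367 ≈ -1.9433e+5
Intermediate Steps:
(94018 + 1117288)/(-492434 + (420 + 679)²) - 194335 = 1211306/(-492434 + 1099²) - 194335 = 1211306/(-492434 + 1207801) - 194335 = 1211306/715367 - 194335 = -139019634639/715367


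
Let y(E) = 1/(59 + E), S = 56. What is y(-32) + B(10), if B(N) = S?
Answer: 1513/27 ≈ 56.037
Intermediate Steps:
B(N) = 56
y(-32) + B(10) = 1/(59 - 32) + 56 = 1/27 + 56 = 1513/27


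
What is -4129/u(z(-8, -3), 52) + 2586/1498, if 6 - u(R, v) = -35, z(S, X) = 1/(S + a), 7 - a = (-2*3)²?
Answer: -3039608/30709 ≈ -98.981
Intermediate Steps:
a = -29 (a = 7 - (-2*3)² = 7 - 1*(-6)² = 7 - 1*36 = 7 - 36 = -29)
z(S, X) = 1/(-29 + S) (z(S, X) = 1/(S - 29) = 1/(-29 + S))
u(R, v) = 41 (u(R, v) = 6 - 1*(-35) = 6 + 35 = 41)
-4129/u(z(-8, -3), 52) + 2586/1498 = -4129/41 + 2586/1498 = -4129*1/41 + 2586*(1/1498) = -4129/41 + 1293/749 = -3039608/30709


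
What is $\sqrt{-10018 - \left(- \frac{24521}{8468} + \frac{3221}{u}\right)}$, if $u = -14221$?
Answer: $\frac{i \sqrt{36308443679136731695}}{60211714} \approx 100.07 i$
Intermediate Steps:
$\sqrt{-10018 - \left(- \frac{24521}{8468} + \frac{3221}{u}\right)} = \sqrt{-10018 - \left(- \frac{24521}{8468} - \frac{3221}{14221}\right)} = \sqrt{-10018 - - \frac{375988569}{120423428}} = \sqrt{-10018 + \left(\frac{3221}{14221} + \frac{24521}{8468}\right)} = \sqrt{-10018 + \frac{375988569}{120423428}} = \sqrt{- \frac{1206025913135}{120423428}} = \frac{i \sqrt{36308443679136731695}}{60211714}$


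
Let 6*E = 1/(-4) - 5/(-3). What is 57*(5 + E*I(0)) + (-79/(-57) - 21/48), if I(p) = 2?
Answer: 95111/304 ≈ 312.87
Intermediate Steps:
E = 17/72 (E = (1/(-4) - 5/(-3))/6 = (1*(-¼) - 5*(-⅓))/6 = (-¼ + 5/3)/6 = (⅙)*(17/12) = 17/72 ≈ 0.23611)
57*(5 + E*I(0)) + (-79/(-57) - 21/48) = 57*(5 + (17/72)*2) + (-79/(-57) - 21/48) = 57*(5 + 17/36) + (-79*(-1/57) - 21*1/48) = 57*(197/36) + (79/57 - 7/16) = 3743/12 + 865/912 = 95111/304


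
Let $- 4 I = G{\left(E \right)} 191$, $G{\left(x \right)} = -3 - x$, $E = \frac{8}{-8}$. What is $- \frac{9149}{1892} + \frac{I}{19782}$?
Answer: $- \frac{22600604}{4678443} \approx -4.8308$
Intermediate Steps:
$E = -1$ ($E = 8 \left(- \frac{1}{8}\right) = -1$)
$I = \frac{191}{2}$ ($I = - \frac{\left(-3 - -1\right) 191}{4} = - \frac{\left(-3 + 1\right) 191}{4} = - \frac{\left(-2\right) 191}{4} = \left(- \frac{1}{4}\right) \left(-382\right) = \frac{191}{2} \approx 95.5$)
$- \frac{9149}{1892} + \frac{I}{19782} = - \frac{9149}{1892} + \frac{191}{2 \cdot 19782} = \left(-9149\right) \frac{1}{1892} + \frac{191}{2} \cdot \frac{1}{19782} = - \frac{9149}{1892} + \frac{191}{39564} = - \frac{22600604}{4678443}$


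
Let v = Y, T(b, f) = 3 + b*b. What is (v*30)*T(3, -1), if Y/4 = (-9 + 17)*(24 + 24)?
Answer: 552960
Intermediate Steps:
T(b, f) = 3 + b²
Y = 1536 (Y = 4*((-9 + 17)*(24 + 24)) = 4*(8*48) = 4*384 = 1536)
v = 1536
(v*30)*T(3, -1) = (1536*30)*(3 + 3²) = 46080*(3 + 9) = 46080*12 = 552960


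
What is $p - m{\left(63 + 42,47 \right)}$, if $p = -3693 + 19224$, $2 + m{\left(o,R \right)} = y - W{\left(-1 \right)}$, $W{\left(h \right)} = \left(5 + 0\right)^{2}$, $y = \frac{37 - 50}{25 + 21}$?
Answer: $\frac{715681}{46} \approx 15558.0$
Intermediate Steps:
$y = - \frac{13}{46} \approx -0.28261$
$W{\left(h \right)} = 25$ ($W{\left(h \right)} = 5^{2} = 25$)
$m{\left(o,R \right)} = - \frac{1255}{46}$ ($m{\left(o,R \right)} = -2 - \frac{1163}{46} = - \frac{1255}{46}$)
$p = 15531$
$p - m{\left(63 + 42,47 \right)} = 15531 - - \frac{1255}{46} = 15531 + \frac{1255}{46} = \frac{715681}{46}$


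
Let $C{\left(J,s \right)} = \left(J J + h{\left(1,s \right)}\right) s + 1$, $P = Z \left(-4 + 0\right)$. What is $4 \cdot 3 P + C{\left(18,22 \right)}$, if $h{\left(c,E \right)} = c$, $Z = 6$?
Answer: $6863$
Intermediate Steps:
$P = -24$ ($P = 6 \left(-4 + 0\right) = 6 \left(-4\right) = -24$)
$C{\left(J,s \right)} = 1 + s \left(1 + J^{2}\right)$ ($C{\left(J,s \right)} = \left(J J + 1\right) s + 1 = \left(J^{2} + 1\right) s + 1 = \left(1 + J^{2}\right) s + 1 = s \left(1 + J^{2}\right) + 1 = 1 + s \left(1 + J^{2}\right)$)
$4 \cdot 3 P + C{\left(18,22 \right)} = 4 \cdot 3 \left(-24\right) + \left(1 + 22 + 22 \cdot 18^{2}\right) = 12 \left(-24\right) + \left(1 + 22 + 22 \cdot 324\right) = -288 + \left(1 + 22 + 7128\right) = -288 + 7151 = 6863$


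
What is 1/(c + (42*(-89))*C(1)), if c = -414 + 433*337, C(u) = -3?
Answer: 1/156721 ≈ 6.3808e-6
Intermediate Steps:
c = 145507 (c = -414 + 145921 = 145507)
1/(c + (42*(-89))*C(1)) = 1/(145507 + (42*(-89))*(-3)) = 1/(145507 - 3738*(-3)) = 1/(145507 + 11214) = 1/156721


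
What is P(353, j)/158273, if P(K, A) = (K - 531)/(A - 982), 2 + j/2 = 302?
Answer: 89/30230143 ≈ 2.9441e-6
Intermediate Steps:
j = 600 (j = -4 + 2*302 = -4 + 604 = 600)
P(K, A) = (-531 + K)/(-982 + A)
P(353, j)/158273 = ((-531 + 353)/(-982 + 600))/158273 = (-178/(-382))*(1/158273) = -1/382*(-178)*(1/158273) = (89/191)*(1/158273) = 89/30230143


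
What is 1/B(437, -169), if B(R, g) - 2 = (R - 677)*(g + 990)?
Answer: -1/197038 ≈ -5.0752e-6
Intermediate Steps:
B(R, g) = 2 + (-677 + R)*(990 + g) (B(R, g) = 2 + (R - 677)*(g + 990) = 2 + (-677 + R)*(990 + g))
1/B(437, -169) = 1/(-670228 - 677*(-169) + 990*437 + 437*(-169)) = 1/(-670228 + 114413 + 432630 - 73853) = 1/(-197038) = -1/197038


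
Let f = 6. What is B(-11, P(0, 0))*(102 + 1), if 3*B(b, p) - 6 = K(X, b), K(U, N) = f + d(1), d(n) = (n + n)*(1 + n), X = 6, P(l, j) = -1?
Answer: 1648/3 ≈ 549.33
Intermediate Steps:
d(n) = 2*n*(1 + n) (d(n) = (2*n)*(1 + n) = 2*n*(1 + n))
K(U, N) = 10 (K(U, N) = 6 + 2*1*(1 + 1) = 6 + 2*1*2 = 6 + 4 = 10)
B(b, p) = 16/3 (B(b, p) = 2 + (1/3)*10 = 2 + 10/3 = 16/3)
B(-11, P(0, 0))*(102 + 1) = 16*(102 + 1)/3 = (16/3)*103 = 1648/3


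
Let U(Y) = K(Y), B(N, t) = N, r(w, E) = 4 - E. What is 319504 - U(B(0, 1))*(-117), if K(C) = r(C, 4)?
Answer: 319504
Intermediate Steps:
K(C) = 0 (K(C) = 4 - 1*4 = 4 - 4 = 0)
U(Y) = 0
319504 - U(B(0, 1))*(-117) = 319504 - 0*(-117) = 319504 - 1*0 = 319504 + 0 = 319504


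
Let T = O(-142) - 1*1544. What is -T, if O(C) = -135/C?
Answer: 219113/142 ≈ 1543.0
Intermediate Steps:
T = -219113/142 (T = -135/(-142) - 1*1544 = -135*(-1/142) - 1544 = 135/142 - 1544 = -219113/142 ≈ -1543.0)
-T = -1*(-219113/142) = 219113/142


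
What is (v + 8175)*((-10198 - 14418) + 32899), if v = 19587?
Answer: 229952646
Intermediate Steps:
(v + 8175)*((-10198 - 14418) + 32899) = (19587 + 8175)*((-10198 - 14418) + 32899) = 27762*(-24616 + 32899) = 27762*8283 = 229952646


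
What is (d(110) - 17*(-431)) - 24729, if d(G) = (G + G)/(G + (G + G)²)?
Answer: -7674280/441 ≈ -17402.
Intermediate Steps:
d(G) = 2*G/(G + 4*G²) (d(G) = (2*G)/(G + (2*G)²) = (2*G)/(G + 4*G²) = 2*G/(G + 4*G²))
(d(110) - 17*(-431)) - 24729 = (2/(1 + 4*110) - 17*(-431)) - 24729 = (2/(1 + 440) + 7327) - 24729 = (2/441 + 7327) - 24729 = 3231209/441 - 24729 = -7674280/441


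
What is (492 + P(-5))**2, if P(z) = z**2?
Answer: 267289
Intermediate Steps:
(492 + P(-5))**2 = (492 + (-5)**2)**2 = (492 + 25)**2 = 517**2 = 267289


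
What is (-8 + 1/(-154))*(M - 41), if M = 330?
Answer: -356337/154 ≈ -2313.9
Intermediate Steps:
(-8 + 1/(-154))*(M - 41) = (-8 + 1/(-154))*(330 - 41) = (-8 - 1/154)*289 = -1233/154*289 = -356337/154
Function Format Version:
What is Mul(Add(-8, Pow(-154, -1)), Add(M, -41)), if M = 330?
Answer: Rational(-356337, 154) ≈ -2313.9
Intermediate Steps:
Mul(Add(-8, Pow(-154, -1)), Add(M, -41)) = Mul(Add(-8, Pow(-154, -1)), Add(330, -41)) = Mul(Add(-8, Rational(-1, 154)), 289) = Mul(Rational(-1233, 154), 289) = Rational(-356337, 154)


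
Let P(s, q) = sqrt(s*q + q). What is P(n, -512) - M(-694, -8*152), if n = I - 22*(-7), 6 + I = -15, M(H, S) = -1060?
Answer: 1060 + 32*I*sqrt(67) ≈ 1060.0 + 261.93*I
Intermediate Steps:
I = -21 (I = -6 - 15 = -21)
n = 133 (n = -21 - 22*(-7) = -21 + 154 = 133)
P(s, q) = sqrt(q + q*s) (P(s, q) = sqrt(q*s + q) = sqrt(q + q*s))
P(n, -512) - M(-694, -8*152) = sqrt(-512*(1 + 133)) - 1*(-1060) = sqrt(-512*134) + 1060 = sqrt(-68608) + 1060 = 32*I*sqrt(67) + 1060 = 1060 + 32*I*sqrt(67)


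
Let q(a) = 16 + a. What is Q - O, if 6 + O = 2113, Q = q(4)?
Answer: -2087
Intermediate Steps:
Q = 20 (Q = 16 + 4 = 20)
O = 2107 (O = -6 + 2113 = 2107)
Q - O = 20 - 1*2107 = 20 - 2107 = -2087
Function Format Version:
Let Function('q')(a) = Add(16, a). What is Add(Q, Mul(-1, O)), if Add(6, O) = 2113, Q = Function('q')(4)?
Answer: -2087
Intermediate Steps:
Q = 20 (Q = Add(16, 4) = 20)
O = 2107 (O = Add(-6, 2113) = 2107)
Add(Q, Mul(-1, O)) = Add(20, Mul(-1, 2107)) = Add(20, -2107) = -2087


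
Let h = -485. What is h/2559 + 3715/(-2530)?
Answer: -2146747/1294854 ≈ -1.6579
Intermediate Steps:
h/2559 + 3715/(-2530) = -485/2559 + 3715/(-2530) = -485*1/2559 + 3715*(-1/2530) = -485/2559 - 743/506 = -2146747/1294854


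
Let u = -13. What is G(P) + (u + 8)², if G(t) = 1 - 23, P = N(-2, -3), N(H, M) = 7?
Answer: 3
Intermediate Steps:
P = 7
G(t) = -22
G(P) + (u + 8)² = -22 + (-13 + 8)² = -22 + (-5)² = -22 + 25 = 3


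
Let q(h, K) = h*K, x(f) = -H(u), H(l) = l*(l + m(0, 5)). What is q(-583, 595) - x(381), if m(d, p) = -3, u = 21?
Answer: -346507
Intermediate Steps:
H(l) = l*(-3 + l) (H(l) = l*(l - 3) = l*(-3 + l))
x(f) = -378 (x(f) = -21*(-3 + 21) = -21*18 = -1*378 = -378)
q(h, K) = K*h
q(-583, 595) - x(381) = 595*(-583) - 1*(-378) = -346885 + 378 = -346507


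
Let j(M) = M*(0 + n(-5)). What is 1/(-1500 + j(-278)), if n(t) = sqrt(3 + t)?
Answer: I/(2*(-750*I + 139*sqrt(2))) ≈ -0.00062381 + 0.0001635*I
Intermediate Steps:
j(M) = I*M*sqrt(2) (j(M) = M*(0 + sqrt(3 - 5)) = M*(0 + sqrt(-2)) = M*(0 + I*sqrt(2)) = M*(I*sqrt(2)) = I*M*sqrt(2))
1/(-1500 + j(-278)) = 1/(-1500 + I*(-278)*sqrt(2)) = 1/(-1500 - 278*I*sqrt(2))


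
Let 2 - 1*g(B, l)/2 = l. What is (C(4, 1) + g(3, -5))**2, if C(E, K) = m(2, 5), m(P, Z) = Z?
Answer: 361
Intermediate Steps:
C(E, K) = 5
g(B, l) = 4 - 2*l
(C(4, 1) + g(3, -5))**2 = (5 + (4 - 2*(-5)))**2 = (5 + (4 + 10))**2 = (5 + 14)**2 = 19**2 = 361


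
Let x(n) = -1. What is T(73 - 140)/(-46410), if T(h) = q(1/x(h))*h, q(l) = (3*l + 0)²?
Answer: 201/15470 ≈ 0.012993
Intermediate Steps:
q(l) = 9*l² (q(l) = (3*l)² = 9*l²)
T(h) = 9*h (T(h) = (9*(1/(-1))²)*h = (9*(-1)²)*h = (9*1)*h = 9*h)
T(73 - 140)/(-46410) = (9*(73 - 140))/(-46410) = (9*(-67))*(-1/46410) = -603*(-1/46410) = 201/15470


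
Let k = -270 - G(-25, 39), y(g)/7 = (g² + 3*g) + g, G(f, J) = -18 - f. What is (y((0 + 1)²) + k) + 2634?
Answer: 2392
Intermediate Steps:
y(g) = 7*g² + 28*g (y(g) = 7*((g² + 3*g) + g) = 7*(g² + 4*g) = 7*g² + 28*g)
k = -277 (k = -270 - (-18 - 1*(-25)) = -270 - (-18 + 25) = -270 - 1*7 = -270 - 7 = -277)
(y((0 + 1)²) + k) + 2634 = (7*(0 + 1)²*(4 + (0 + 1)²) - 277) + 2634 = (7*1²*(4 + 1²) - 277) + 2634 = (7*1*(4 + 1) - 277) + 2634 = (7*1*5 - 277) + 2634 = (35 - 277) + 2634 = -242 + 2634 = 2392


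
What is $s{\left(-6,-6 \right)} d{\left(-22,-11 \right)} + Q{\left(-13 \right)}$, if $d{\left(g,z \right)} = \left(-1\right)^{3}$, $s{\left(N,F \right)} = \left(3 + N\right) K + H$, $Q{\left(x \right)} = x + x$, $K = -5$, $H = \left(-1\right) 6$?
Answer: $-35$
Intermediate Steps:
$H = -6$
$Q{\left(x \right)} = 2 x$
$s{\left(N,F \right)} = -21 - 5 N$ ($s{\left(N,F \right)} = \left(3 + N\right) \left(-5\right) - 6 = \left(-15 - 5 N\right) - 6 = -21 - 5 N$)
$d{\left(g,z \right)} = -1$
$s{\left(-6,-6 \right)} d{\left(-22,-11 \right)} + Q{\left(-13 \right)} = \left(-21 - -30\right) \left(-1\right) + 2 \left(-13\right) = \left(-21 + 30\right) \left(-1\right) - 26 = 9 \left(-1\right) - 26 = -9 - 26 = -35$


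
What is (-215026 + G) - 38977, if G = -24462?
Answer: -278465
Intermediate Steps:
(-215026 + G) - 38977 = (-215026 - 24462) - 38977 = -239488 - 38977 = -278465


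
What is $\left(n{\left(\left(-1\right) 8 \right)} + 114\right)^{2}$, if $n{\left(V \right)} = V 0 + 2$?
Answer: $13456$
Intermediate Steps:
$n{\left(V \right)} = 2$ ($n{\left(V \right)} = 0 + 2 = 2$)
$\left(n{\left(\left(-1\right) 8 \right)} + 114\right)^{2} = \left(2 + 114\right)^{2} = 116^{2} = 13456$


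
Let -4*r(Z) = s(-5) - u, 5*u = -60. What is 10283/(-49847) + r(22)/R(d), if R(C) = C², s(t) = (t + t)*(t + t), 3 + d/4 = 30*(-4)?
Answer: -88947851/430934436 ≈ -0.20641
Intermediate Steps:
d = -492 (d = -12 + 4*(30*(-4)) = -12 + 4*(-120) = -12 - 480 = -492)
u = -12 (u = (⅕)*(-60) = -12)
s(t) = 4*t² (s(t) = (2*t)*(2*t) = 4*t²)
r(Z) = -28 (r(Z) = -(4*(-5)² - 1*(-12))/4 = -(4*25 + 12)/4 = -(100 + 12)/4 = -¼*112 = -28)
10283/(-49847) + r(22)/R(d) = 10283/(-49847) - 28/((-492)²) = 10283*(-1/49847) - 28/242064 = -1469/7121 - 28*1/242064 = -1469/7121 - 7/60516 = -88947851/430934436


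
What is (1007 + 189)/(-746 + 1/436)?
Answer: -521456/325255 ≈ -1.6032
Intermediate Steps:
(1007 + 189)/(-746 + 1/436) = 1196/(-746 + 1/436) = 1196/(-325255/436) = 1196*(-436/325255) = -521456/325255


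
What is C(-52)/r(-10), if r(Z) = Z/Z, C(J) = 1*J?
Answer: -52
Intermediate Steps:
C(J) = J
r(Z) = 1
C(-52)/r(-10) = -52/1 = -52*1 = -52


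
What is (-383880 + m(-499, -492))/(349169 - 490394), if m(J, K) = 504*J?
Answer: 30256/6725 ≈ 4.4990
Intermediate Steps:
(-383880 + m(-499, -492))/(349169 - 490394) = (-383880 + 504*(-499))/(349169 - 490394) = (-383880 - 251496)/(-141225) = -635376*(-1/141225) = 30256/6725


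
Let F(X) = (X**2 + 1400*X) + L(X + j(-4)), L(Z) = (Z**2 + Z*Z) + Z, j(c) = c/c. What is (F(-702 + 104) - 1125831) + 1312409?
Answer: 419203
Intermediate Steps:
j(c) = 1
L(Z) = Z + 2*Z**2 (L(Z) = (Z**2 + Z**2) + Z = 2*Z**2 + Z = Z + 2*Z**2)
F(X) = X**2 + 1400*X + (1 + X)*(3 + 2*X) (F(X) = (X**2 + 1400*X) + (X + 1)*(1 + 2*(X + 1)) = (X**2 + 1400*X) + (1 + X)*(1 + 2*(1 + X)) = (X**2 + 1400*X) + (1 + X)*(1 + (2 + 2*X)) = (X**2 + 1400*X) + (1 + X)*(3 + 2*X) = X**2 + 1400*X + (1 + X)*(3 + 2*X))
(F(-702 + 104) - 1125831) + 1312409 = ((3 + 3*(-702 + 104)**2 + 1405*(-702 + 104)) - 1125831) + 1312409 = ((3 + 3*(-598)**2 + 1405*(-598)) - 1125831) + 1312409 = ((3 + 3*357604 - 840190) - 1125831) + 1312409 = ((3 + 1072812 - 840190) - 1125831) + 1312409 = (232625 - 1125831) + 1312409 = -893206 + 1312409 = 419203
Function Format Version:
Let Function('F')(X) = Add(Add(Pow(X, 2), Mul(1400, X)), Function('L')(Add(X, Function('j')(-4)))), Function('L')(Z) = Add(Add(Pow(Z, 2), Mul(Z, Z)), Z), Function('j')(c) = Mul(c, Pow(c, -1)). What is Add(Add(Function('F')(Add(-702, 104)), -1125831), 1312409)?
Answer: 419203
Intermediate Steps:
Function('j')(c) = 1
Function('L')(Z) = Add(Z, Mul(2, Pow(Z, 2))) (Function('L')(Z) = Add(Add(Pow(Z, 2), Pow(Z, 2)), Z) = Add(Mul(2, Pow(Z, 2)), Z) = Add(Z, Mul(2, Pow(Z, 2))))
Function('F')(X) = Add(Pow(X, 2), Mul(1400, X), Mul(Add(1, X), Add(3, Mul(2, X)))) (Function('F')(X) = Add(Add(Pow(X, 2), Mul(1400, X)), Mul(Add(X, 1), Add(1, Mul(2, Add(X, 1))))) = Add(Add(Pow(X, 2), Mul(1400, X)), Mul(Add(1, X), Add(1, Mul(2, Add(1, X))))) = Add(Add(Pow(X, 2), Mul(1400, X)), Mul(Add(1, X), Add(1, Add(2, Mul(2, X))))) = Add(Add(Pow(X, 2), Mul(1400, X)), Mul(Add(1, X), Add(3, Mul(2, X)))) = Add(Pow(X, 2), Mul(1400, X), Mul(Add(1, X), Add(3, Mul(2, X)))))
Add(Add(Function('F')(Add(-702, 104)), -1125831), 1312409) = Add(Add(Add(3, Mul(3, Pow(Add(-702, 104), 2)), Mul(1405, Add(-702, 104))), -1125831), 1312409) = Add(Add(Add(3, Mul(3, Pow(-598, 2)), Mul(1405, -598)), -1125831), 1312409) = Add(Add(Add(3, Mul(3, 357604), -840190), -1125831), 1312409) = Add(Add(Add(3, 1072812, -840190), -1125831), 1312409) = Add(Add(232625, -1125831), 1312409) = Add(-893206, 1312409) = 419203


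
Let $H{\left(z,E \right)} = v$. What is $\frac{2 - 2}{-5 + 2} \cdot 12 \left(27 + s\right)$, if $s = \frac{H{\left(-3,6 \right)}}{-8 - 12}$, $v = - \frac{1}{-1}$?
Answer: $0$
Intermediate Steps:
$v = 1$ ($v = \left(-1\right) \left(-1\right) = 1$)
$H{\left(z,E \right)} = 1$
$s = - \frac{1}{20}$ ($s = 1 \frac{1}{-8 - 12} = 1 \frac{1}{-20} = 1 \left(- \frac{1}{20}\right) = - \frac{1}{20} \approx -0.05$)
$\frac{2 - 2}{-5 + 2} \cdot 12 \left(27 + s\right) = \frac{2 - 2}{-5 + 2} \cdot 12 \left(27 - \frac{1}{20}\right) = \frac{0}{-3} \cdot 12 \cdot \frac{539}{20} = 0 \left(- \frac{1}{3}\right) 12 \cdot \frac{539}{20} = 0 \cdot 12 \cdot \frac{539}{20} = 0 \cdot \frac{539}{20} = 0$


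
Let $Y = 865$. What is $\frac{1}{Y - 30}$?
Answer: $\frac{1}{835} \approx 0.0011976$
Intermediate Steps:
$\frac{1}{Y - 30} = \frac{1}{865 - 30} = \frac{1}{835}$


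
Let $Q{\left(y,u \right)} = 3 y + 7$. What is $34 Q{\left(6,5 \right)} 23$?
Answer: $19550$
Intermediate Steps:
$Q{\left(y,u \right)} = 7 + 3 y$
$34 Q{\left(6,5 \right)} 23 = 34 \left(7 + 3 \cdot 6\right) 23 = 34 \left(7 + 18\right) 23 = 34 \cdot 25 \cdot 23 = 850 \cdot 23 = 19550$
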